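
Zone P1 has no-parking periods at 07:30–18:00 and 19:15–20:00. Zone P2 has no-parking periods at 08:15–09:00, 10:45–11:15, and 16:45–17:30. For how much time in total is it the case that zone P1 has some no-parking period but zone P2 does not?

A \ B = 07:30–08:15, 09:00–10:45, 11:15–16:45, 17:30–18:00, 19:15–20:00.
Total: 45 min + 1 h 45 min + 5 h 30 min + 30 min + 45 min = 9 h 15 min.

9 h 15 min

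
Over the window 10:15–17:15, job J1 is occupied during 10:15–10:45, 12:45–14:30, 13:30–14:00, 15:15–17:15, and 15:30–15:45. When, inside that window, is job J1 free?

10:45–12:45, 14:30–15:15

Covered (merged): 10:15–10:45, 12:45–14:30, 15:15–17:15.
Uncovered inside 10:15–17:15: 10:45–12:45, 14:30–15:15.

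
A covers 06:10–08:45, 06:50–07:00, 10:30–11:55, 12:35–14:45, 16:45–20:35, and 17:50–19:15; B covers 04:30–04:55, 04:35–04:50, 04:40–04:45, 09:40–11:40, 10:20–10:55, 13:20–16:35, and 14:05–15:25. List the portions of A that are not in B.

Merge the first list: 06:10–08:45, 10:30–11:55, 12:35–14:45, 16:45–20:35.
Merge the second list: 04:30–04:55, 09:40–11:40, 13:20–16:35.
06:10–08:45: no B overlap → unchanged.
10:30–11:55 minus B → 11:40–11:55.
12:35–14:45 minus B → 12:35–13:20.
16:45–20:35: no B overlap → unchanged.

06:10–08:45, 11:40–11:55, 12:35–13:20, 16:45–20:35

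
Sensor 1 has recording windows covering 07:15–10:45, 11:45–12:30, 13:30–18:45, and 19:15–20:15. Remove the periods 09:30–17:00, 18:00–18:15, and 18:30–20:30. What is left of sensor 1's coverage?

07:15–10:45 with B removed leaves 07:15–09:30.
11:45–12:30 lies entirely inside B → drops out.
13:30–18:45 with B removed leaves 17:00–18:00, 18:15–18:30.
19:15–20:15 lies entirely inside B → drops out.

07:15–09:30, 17:00–18:00, 18:15–18:30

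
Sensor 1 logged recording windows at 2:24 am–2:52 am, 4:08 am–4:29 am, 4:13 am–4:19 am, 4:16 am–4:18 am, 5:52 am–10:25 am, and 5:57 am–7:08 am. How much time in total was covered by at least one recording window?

5 h 22 min

Merged: 2:24 am–2:52 am, 4:08 am–4:29 am, 5:52 am–10:25 am.
Lengths: 28 min + 21 min + 4 h 33 min = 5 h 22 min.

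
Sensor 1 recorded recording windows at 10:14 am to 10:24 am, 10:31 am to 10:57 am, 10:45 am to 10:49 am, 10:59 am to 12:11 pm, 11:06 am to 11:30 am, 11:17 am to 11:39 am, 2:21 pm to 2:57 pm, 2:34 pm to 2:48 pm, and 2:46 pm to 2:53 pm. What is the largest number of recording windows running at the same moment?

3

Walk the sorted start/end points keeping a running depth.
The depth first hits 3 at 11:17 am.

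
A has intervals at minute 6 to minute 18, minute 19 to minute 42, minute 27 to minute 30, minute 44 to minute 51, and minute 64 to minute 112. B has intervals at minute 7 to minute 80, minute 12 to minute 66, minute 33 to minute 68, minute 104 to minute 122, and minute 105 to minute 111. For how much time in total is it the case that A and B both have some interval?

A, merged: minute 6 to minute 18, minute 19 to minute 42, minute 44 to minute 51, minute 64 to minute 112.
B, merged: minute 7 to minute 80, minute 104 to minute 122.
A ∩ B = minute 7 to minute 18, minute 19 to minute 42, minute 44 to minute 51, minute 64 to minute 80, minute 104 to minute 112.
Total: 11 minutes + 23 minutes + 7 minutes + 16 minutes + 8 minutes = 65 minutes.

65 minutes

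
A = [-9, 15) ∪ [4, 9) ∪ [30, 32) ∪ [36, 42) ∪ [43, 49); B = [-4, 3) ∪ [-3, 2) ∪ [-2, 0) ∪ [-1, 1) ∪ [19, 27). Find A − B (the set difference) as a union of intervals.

[-9, -4) ∪ [3, 15) ∪ [30, 32) ∪ [36, 42) ∪ [43, 49)

A, merged: [-9, 15), [30, 32), [36, 42), [43, 49).
B, merged: [-4, 3), [19, 27).
[-9, 15) with B removed leaves [-9, -4), [3, 15).
[30, 32) is untouched.
[36, 42) is untouched.
[43, 49) is untouched.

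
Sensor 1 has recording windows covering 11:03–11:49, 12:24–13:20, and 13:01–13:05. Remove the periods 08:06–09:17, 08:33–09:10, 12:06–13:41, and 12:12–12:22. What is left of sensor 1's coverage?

Merge the first list: 11:03–11:49, 12:24–13:20.
Merge the second list: 08:06–09:17, 12:06–13:41.
11:03–11:49: no B overlap → unchanged.
12:24–13:20: fully covered by B → removed.

11:03–11:49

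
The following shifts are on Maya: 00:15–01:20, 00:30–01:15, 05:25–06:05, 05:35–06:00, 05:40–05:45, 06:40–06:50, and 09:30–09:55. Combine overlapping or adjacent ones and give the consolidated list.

00:15–01:20, 05:25–06:05, 06:40–06:50, 09:30–09:55

00:30–01:15 overlaps/touches 00:15–01:20 → extend to 00:15–01:20.
05:25–06:05 is disjoint → start new block.
05:35–06:00 overlaps/touches 05:25–06:05 → extend to 05:25–06:05.
05:40–05:45 overlaps/touches 05:25–06:05 → extend to 05:25–06:05.
06:40–06:50 is disjoint → start new block.
09:30–09:55 is disjoint → start new block.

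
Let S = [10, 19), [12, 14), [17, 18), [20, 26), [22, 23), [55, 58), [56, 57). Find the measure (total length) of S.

Merged: [10, 19), [20, 26), [55, 58).
Lengths: 9 + 6 + 3 = 18.

18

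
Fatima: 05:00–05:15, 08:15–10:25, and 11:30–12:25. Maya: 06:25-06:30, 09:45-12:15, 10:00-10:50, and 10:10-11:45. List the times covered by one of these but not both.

05:00–05:15, 06:25–06:30, 08:15–09:45, 10:25–11:30, 12:15–12:25

Second set merges to 06:25–06:30, 09:45–12:15.
A but not B: 05:00–05:15, 08:15–09:45, 12:15–12:25.
B but not A: 06:25–06:30, 10:25–11:30.
Combining gives A △ B.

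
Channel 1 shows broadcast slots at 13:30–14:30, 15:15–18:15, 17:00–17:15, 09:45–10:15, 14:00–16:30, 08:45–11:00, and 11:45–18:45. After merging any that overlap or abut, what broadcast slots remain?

Sort by start: 08:45–11:00, 09:45–10:15, 11:45–18:45, 13:30–14:30, 14:00–16:30, 15:15–18:15, 17:00–17:15.
09:45–10:15 overlaps/touches 08:45–11:00 → extend to 08:45–11:00.
11:45–18:45 is disjoint → start new block.
13:30–14:30 overlaps/touches 11:45–18:45 → extend to 11:45–18:45.
14:00–16:30 overlaps/touches 11:45–18:45 → extend to 11:45–18:45.
15:15–18:15 overlaps/touches 11:45–18:45 → extend to 11:45–18:45.
17:00–17:15 overlaps/touches 11:45–18:45 → extend to 11:45–18:45.

08:45–11:00, 11:45–18:45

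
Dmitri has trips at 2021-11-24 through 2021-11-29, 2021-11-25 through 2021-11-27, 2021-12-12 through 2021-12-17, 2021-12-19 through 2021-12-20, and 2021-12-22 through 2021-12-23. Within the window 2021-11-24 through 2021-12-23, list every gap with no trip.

Covered (merged): 2021-11-24 through 2021-11-29, 2021-12-12 through 2021-12-17, 2021-12-19 through 2021-12-20, 2021-12-22 through 2021-12-23.
Complement within 2021-11-24 through 2021-12-23: 2021-11-30 through 2021-12-11, 2021-12-18 through 2021-12-18, 2021-12-21 through 2021-12-21.

2021-11-30 through 2021-12-11, 2021-12-18 through 2021-12-18, 2021-12-21 through 2021-12-21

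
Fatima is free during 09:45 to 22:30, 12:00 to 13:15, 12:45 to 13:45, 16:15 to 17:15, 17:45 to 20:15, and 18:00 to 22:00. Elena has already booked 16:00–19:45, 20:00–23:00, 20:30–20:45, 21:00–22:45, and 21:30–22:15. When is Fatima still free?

09:45–16:00, 19:45–20:00

A, merged: 09:45–22:30.
B, merged: 16:00–19:45, 20:00–23:00.
09:45–22:30 with B removed leaves 09:45–16:00, 19:45–20:00.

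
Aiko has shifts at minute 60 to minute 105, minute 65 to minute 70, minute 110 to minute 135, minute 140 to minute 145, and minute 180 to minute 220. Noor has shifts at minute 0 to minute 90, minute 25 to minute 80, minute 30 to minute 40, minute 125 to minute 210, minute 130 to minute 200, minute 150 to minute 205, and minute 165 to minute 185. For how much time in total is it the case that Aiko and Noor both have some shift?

A, merged: minute 60 to minute 105, minute 110 to minute 135, minute 140 to minute 145, minute 180 to minute 220.
B, merged: minute 0 to minute 90, minute 125 to minute 210.
A ∩ B = minute 60 to minute 90, minute 125 to minute 135, minute 140 to minute 145, minute 180 to minute 210.
Total: 30 minutes + 10 minutes + 5 minutes + 30 minutes = 75 minutes.

75 minutes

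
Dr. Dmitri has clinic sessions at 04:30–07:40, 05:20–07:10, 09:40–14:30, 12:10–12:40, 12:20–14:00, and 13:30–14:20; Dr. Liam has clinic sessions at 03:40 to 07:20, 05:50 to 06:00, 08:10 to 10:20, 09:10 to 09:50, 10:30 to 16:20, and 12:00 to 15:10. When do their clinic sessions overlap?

A, merged: 04:30–07:40, 09:40–14:30.
B, merged: 03:40–07:20, 08:10–10:20, 10:30–16:20.
04:30–07:40 ∩ B → 04:30–07:20.
09:40–14:30 ∩ B → 09:40–10:20, 10:30–14:30.

04:30–07:20, 09:40–10:20, 10:30–14:30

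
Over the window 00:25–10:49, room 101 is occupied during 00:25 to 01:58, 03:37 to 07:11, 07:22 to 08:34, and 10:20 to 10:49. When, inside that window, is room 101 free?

01:58–03:37, 07:11–07:22, 08:34–10:20

Covered (merged): 00:25–01:58, 03:37–07:11, 07:22–08:34, 10:20–10:49.
Uncovered inside 00:25–10:49: 01:58–03:37, 07:11–07:22, 08:34–10:20.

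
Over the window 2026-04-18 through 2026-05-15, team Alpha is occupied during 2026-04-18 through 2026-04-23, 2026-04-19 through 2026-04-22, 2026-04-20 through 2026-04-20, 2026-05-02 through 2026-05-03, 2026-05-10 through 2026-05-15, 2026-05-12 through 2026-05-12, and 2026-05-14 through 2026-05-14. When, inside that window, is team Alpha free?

The merged coverage is 2026-04-18 through 2026-04-23, 2026-05-02 through 2026-05-03, 2026-05-10 through 2026-05-15.
Uncovered inside 2026-04-18 through 2026-05-15: 2026-04-24 through 2026-05-01, 2026-05-04 through 2026-05-09.

2026-04-24 through 2026-05-01, 2026-05-04 through 2026-05-09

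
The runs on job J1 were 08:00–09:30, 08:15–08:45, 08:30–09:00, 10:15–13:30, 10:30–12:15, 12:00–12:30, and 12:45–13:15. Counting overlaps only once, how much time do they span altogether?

4 h 45 min

Merged: 08:00–09:30, 10:15–13:30.
Lengths: 1 h 30 min + 3 h 15 min = 4 h 45 min.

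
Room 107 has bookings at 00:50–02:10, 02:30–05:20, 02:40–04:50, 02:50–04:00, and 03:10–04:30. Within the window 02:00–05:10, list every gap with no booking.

02:10-02:30

Covered (merged): 00:50-02:10, 02:30-05:20.
Complement within 02:00-05:10: 02:10-02:30.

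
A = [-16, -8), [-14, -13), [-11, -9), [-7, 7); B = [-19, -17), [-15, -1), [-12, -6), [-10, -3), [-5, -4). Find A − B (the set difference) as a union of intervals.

First set merges to [-16, -8), [-7, 7).
Second set merges to [-19, -17), [-15, -1).
[-16, -8) with B removed leaves [-16, -15).
[-7, 7) with B removed leaves [-1, 7).

[-16, -15) ∪ [-1, 7)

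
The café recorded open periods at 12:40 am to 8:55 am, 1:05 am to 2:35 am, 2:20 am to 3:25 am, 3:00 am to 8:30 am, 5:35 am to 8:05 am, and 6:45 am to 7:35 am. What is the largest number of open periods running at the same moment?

At 6:45 am, 4 of the intervals are simultaneously active.
No point has more.

4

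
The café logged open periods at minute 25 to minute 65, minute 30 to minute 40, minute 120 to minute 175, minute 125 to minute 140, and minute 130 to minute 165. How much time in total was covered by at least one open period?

95 minutes

Merged: minute 25 to minute 65, minute 120 to minute 175.
Lengths: 40 minutes + 55 minutes = 95 minutes.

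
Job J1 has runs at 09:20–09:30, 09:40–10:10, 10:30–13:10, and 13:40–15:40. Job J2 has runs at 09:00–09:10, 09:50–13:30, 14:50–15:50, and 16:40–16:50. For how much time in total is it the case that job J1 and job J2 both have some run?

3 h 50 min

A ∩ B = 09:50-10:10, 10:30-13:10, 14:50-15:40.
Total: 20 min + 2 h 40 min + 50 min = 3 h 50 min.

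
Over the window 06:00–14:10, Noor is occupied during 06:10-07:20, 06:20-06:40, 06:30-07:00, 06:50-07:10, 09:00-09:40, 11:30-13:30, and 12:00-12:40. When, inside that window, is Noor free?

After merging, the occupied span is 06:10–07:20, 09:00–09:40, 11:30–13:30.
Complement within 06:00–14:10: 06:00–06:10, 07:20–09:00, 09:40–11:30, 13:30–14:10.

06:00–06:10, 07:20–09:00, 09:40–11:30, 13:30–14:10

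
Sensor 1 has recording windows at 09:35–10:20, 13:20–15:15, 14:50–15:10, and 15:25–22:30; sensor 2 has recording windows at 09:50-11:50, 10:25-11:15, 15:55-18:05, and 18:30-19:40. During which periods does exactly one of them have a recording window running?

Merge the first list: 09:35-10:20, 13:20-15:15, 15:25-22:30.
Merge the second list: 09:50-11:50, 15:55-18:05, 18:30-19:40.
A \ B = 09:35-09:50, 13:20-15:15, 15:25-15:55, 18:05-18:30, 19:40-22:30.
B \ A = 10:20-11:50.
Union of the two gives the symmetric difference.

09:35-09:50, 10:20-11:50, 13:20-15:15, 15:25-15:55, 18:05-18:30, 19:40-22:30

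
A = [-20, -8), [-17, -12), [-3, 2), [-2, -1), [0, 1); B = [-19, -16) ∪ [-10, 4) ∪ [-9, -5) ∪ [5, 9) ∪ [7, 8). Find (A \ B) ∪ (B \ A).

[-20, -19) ∪ [-16, -10) ∪ [-8, -3) ∪ [2, 4) ∪ [5, 9)

A, merged: [-20, -8), [-3, 2).
B, merged: [-19, -16), [-10, 4), [5, 9).
Only in the first: [-20, -19), [-16, -10).
Only in the second: [-8, -3), [2, 4), [5, 9).
Together these are the periods covered by exactly one.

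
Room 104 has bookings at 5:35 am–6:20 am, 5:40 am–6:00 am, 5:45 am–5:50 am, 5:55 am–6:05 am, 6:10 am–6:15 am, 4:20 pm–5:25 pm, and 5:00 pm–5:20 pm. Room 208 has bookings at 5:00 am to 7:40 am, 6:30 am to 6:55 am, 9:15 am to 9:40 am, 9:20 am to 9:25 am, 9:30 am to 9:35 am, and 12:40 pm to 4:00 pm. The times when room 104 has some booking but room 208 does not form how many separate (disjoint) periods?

1

First set merges to 5:35 am–6:20 am, 4:20 pm–5:25 pm.
Second set merges to 5:00 am–7:40 am, 9:15 am–9:40 am, 12:40 pm–4:00 pm.
A \ B = 4:20 pm–5:25 pm.
That is 1 disjoint piece.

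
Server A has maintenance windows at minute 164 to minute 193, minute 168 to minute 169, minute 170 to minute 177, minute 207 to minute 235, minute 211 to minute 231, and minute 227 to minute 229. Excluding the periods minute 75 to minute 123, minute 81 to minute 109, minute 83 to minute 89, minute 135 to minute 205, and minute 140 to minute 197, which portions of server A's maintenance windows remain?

minute 207 to minute 235

Merge the first list: minute 164 to minute 193, minute 207 to minute 235.
Merge the second list: minute 75 to minute 123, minute 135 to minute 205.
minute 164 to minute 193 lies entirely inside B → drops out.
minute 207 to minute 235 is untouched.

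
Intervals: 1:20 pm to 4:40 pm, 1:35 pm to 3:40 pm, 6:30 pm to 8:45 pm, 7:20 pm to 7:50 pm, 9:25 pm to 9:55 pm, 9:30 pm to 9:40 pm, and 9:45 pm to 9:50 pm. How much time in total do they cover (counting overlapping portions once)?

6 h 5 min

Merged: 1:20 pm–4:40 pm, 6:30 pm–8:45 pm, 9:25 pm–9:55 pm.
Lengths: 3 h 20 min + 2 h 15 min + 30 min = 6 h 5 min.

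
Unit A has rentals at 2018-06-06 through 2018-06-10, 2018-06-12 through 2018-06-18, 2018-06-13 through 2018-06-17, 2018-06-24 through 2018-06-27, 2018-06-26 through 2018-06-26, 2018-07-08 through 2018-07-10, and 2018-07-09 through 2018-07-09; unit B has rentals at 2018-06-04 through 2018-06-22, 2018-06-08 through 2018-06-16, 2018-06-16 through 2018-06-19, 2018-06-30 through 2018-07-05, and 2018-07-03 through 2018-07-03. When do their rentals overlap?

Merge the first list: 2018-06-06 through 2018-06-10, 2018-06-12 through 2018-06-18, 2018-06-24 through 2018-06-27, 2018-07-08 through 2018-07-10.
Merge the second list: 2018-06-04 through 2018-06-22, 2018-06-30 through 2018-07-05.
2018-06-06 through 2018-06-10 ∩ B → 2018-06-06 through 2018-06-10.
2018-06-12 through 2018-06-18 ∩ B → 2018-06-12 through 2018-06-18.
2018-06-24 through 2018-06-27 meets no B interval.
2018-07-08 through 2018-07-10 meets no B interval.

2018-06-06 through 2018-06-10, 2018-06-12 through 2018-06-18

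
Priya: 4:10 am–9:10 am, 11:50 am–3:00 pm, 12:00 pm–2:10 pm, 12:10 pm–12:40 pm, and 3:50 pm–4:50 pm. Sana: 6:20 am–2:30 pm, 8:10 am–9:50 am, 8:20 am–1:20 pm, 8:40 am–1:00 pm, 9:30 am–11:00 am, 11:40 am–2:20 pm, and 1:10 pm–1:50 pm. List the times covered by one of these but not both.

First set merges to 4:10 am-9:10 am, 11:50 am-3:00 pm, 3:50 pm-4:50 pm.
Second set merges to 6:20 am-2:30 pm.
Only in the first: 4:10 am-6:20 am, 2:30 pm-3:00 pm, 3:50 pm-4:50 pm.
Only in the second: 9:10 am-11:50 am.
Together these are the periods covered by exactly one.

4:10 am-6:20 am, 9:10 am-11:50 am, 2:30 pm-3:00 pm, 3:50 pm-4:50 pm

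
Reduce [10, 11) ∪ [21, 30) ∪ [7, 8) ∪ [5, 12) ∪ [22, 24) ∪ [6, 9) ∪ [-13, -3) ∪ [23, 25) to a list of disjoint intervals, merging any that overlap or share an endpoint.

Sort by start: [-13, -3), [5, 12), [6, 9), [7, 8), [10, 11), [21, 30), [22, 24), [23, 25).
[5, 12) is disjoint → start new block.
[6, 9) overlaps/touches [5, 12) → extend to [5, 12).
[7, 8) overlaps/touches [5, 12) → extend to [5, 12).
[10, 11) overlaps/touches [5, 12) → extend to [5, 12).
[21, 30) is disjoint → start new block.
[22, 24) overlaps/touches [21, 30) → extend to [21, 30).
[23, 25) overlaps/touches [21, 30) → extend to [21, 30).

[-13, -3) ∪ [5, 12) ∪ [21, 30)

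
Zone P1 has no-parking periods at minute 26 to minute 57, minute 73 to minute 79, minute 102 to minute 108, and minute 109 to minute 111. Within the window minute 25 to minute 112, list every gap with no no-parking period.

The merged coverage is minute 26 to minute 57, minute 73 to minute 79, minute 102 to minute 108, minute 109 to minute 111.
Complement within minute 25 to minute 112: minute 25 to minute 26, minute 57 to minute 73, minute 79 to minute 102, minute 108 to minute 109, minute 111 to minute 112.

minute 25 to minute 26, minute 57 to minute 73, minute 79 to minute 102, minute 108 to minute 109, minute 111 to minute 112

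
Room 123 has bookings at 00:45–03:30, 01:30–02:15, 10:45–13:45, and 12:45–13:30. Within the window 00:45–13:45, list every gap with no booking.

03:30–10:45

Covered (merged): 00:45–03:30, 10:45–13:45.
Uncovered inside 00:45–13:45: 03:30–10:45.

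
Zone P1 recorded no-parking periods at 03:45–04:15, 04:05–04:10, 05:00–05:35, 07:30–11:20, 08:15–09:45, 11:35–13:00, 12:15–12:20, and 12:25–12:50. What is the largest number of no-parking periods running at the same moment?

At 04:05, 2 of the intervals are simultaneously active.
No point has more.

2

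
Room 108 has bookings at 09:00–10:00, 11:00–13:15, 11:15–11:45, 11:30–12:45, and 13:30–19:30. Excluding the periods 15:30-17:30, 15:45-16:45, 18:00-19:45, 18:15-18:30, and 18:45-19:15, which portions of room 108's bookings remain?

09:00-10:00, 11:00-13:15, 13:30-15:30, 17:30-18:00

A, merged: 09:00-10:00, 11:00-13:15, 13:30-19:30.
B, merged: 15:30-17:30, 18:00-19:45.
09:00-10:00: nothing removed.
11:00-13:15: nothing removed.
13:30-19:30 \ B = 13:30-15:30, 17:30-18:00.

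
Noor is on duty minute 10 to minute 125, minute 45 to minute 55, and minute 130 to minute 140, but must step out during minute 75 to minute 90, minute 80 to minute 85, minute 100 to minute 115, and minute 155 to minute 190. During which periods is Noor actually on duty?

Merge the first list: minute 10 to minute 125, minute 130 to minute 140.
Merge the second list: minute 75 to minute 90, minute 100 to minute 115, minute 155 to minute 190.
minute 10 to minute 125 \ B = minute 10 to minute 75, minute 90 to minute 100, minute 115 to minute 125.
minute 130 to minute 140: nothing removed.

minute 10 to minute 75, minute 90 to minute 100, minute 115 to minute 125, minute 130 to minute 140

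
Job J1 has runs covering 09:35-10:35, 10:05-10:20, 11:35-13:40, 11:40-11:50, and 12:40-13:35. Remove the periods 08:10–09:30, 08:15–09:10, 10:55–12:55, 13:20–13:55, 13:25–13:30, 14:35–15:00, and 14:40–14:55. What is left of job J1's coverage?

09:35–10:35, 12:55–13:20

First set merges to 09:35–10:35, 11:35–13:40.
Second set merges to 08:10–09:30, 10:55–12:55, 13:20–13:55, 14:35–15:00.
09:35–10:35: no B overlap → unchanged.
11:35–13:40 minus B → 12:55–13:20.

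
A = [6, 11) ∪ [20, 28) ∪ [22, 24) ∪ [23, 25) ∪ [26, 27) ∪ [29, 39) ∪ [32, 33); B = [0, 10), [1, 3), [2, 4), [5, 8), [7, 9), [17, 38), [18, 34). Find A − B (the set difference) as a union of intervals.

[10, 11) ∪ [38, 39)

A, merged: [6, 11), [20, 28), [29, 39).
B, merged: [0, 10), [17, 38).
[6, 11) with B removed leaves [10, 11).
[20, 28) lies entirely inside B → drops out.
[29, 39) with B removed leaves [38, 39).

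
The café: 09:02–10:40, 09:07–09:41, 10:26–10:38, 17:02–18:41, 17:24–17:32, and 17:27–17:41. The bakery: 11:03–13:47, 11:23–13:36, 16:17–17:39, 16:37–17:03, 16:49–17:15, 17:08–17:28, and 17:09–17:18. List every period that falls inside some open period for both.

Merge the first list: 09:02–10:40, 17:02–18:41.
Merge the second list: 11:03–13:47, 16:17–17:39.
09:02–10:40 falls entirely outside B.
17:02–18:41 overlaps B on 17:02–17:39.

17:02–17:39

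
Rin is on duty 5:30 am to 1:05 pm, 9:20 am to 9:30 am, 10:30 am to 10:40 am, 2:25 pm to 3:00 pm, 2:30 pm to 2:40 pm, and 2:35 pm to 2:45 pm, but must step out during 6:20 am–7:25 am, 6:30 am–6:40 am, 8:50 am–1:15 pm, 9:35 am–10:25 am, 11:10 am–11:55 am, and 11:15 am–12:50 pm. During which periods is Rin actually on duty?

First set merges to 5:30 am–1:05 pm, 2:25 pm–3:00 pm.
Second set merges to 6:20 am–7:25 am, 8:50 am–1:15 pm.
5:30 am–1:05 pm with B removed leaves 5:30 am–6:20 am, 7:25 am–8:50 am.
2:25 pm–3:00 pm is untouched.

5:30 am–6:20 am, 7:25 am–8:50 am, 2:25 pm–3:00 pm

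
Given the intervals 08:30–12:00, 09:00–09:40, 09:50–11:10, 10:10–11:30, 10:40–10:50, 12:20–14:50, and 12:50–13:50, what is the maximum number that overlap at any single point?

Walk the sorted start/end points keeping a running depth.
The depth first hits 4 at 10:40.

4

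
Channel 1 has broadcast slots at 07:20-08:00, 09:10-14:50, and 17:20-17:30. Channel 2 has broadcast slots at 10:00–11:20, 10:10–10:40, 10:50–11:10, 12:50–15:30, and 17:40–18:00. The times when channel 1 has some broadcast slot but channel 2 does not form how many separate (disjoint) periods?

4

B, merged: 10:00–11:20, 12:50–15:30, 17:40–18:00.
A \ B = 07:20–08:00, 09:10–10:00, 11:20–12:50, 17:20–17:30.
That is 4 disjoint pieces.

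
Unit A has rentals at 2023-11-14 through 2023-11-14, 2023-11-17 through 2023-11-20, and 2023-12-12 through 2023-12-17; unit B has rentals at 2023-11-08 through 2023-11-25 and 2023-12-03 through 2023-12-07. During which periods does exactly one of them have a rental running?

Only in the first: 2023-12-12 through 2023-12-17.
Only in the second: 2023-11-08 through 2023-11-13, 2023-11-15 through 2023-11-16, 2023-11-21 through 2023-11-25, 2023-12-03 through 2023-12-07.
Together these are the periods covered by exactly one.

2023-11-08 through 2023-11-13, 2023-11-15 through 2023-11-16, 2023-11-21 through 2023-11-25, 2023-12-03 through 2023-12-07, 2023-12-12 through 2023-12-17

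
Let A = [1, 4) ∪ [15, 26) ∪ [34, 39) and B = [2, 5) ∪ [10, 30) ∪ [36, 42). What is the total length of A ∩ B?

A ∩ B = [2, 4), [15, 26), [36, 39).
Total: 2 + 11 + 3 = 16.

16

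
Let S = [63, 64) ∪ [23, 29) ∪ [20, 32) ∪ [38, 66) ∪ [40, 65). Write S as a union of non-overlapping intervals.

Sort by start: [20, 32), [23, 29), [38, 66), [40, 65), [63, 64).
[23, 29) overlaps/touches [20, 32) → extend to [20, 32).
[38, 66) is disjoint → start new block.
[40, 65) overlaps/touches [38, 66) → extend to [38, 66).
[63, 64) overlaps/touches [38, 66) → extend to [38, 66).

[20, 32) ∪ [38, 66)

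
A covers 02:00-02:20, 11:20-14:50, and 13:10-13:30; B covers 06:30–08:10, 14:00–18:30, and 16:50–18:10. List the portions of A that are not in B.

02:00-02:20, 11:20-14:00

Merge the first list: 02:00-02:20, 11:20-14:50.
Merge the second list: 06:30-08:10, 14:00-18:30.
02:00-02:20: no B overlap → unchanged.
11:20-14:50 minus B → 11:20-14:00.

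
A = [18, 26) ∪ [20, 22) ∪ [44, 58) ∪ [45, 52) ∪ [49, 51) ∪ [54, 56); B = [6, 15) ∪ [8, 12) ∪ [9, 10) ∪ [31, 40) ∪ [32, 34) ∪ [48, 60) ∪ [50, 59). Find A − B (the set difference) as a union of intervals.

First set merges to [18, 26), [44, 58).
Second set merges to [6, 15), [31, 40), [48, 60).
[18, 26): nothing removed.
[44, 58) \ B = [44, 48).

[18, 26) ∪ [44, 48)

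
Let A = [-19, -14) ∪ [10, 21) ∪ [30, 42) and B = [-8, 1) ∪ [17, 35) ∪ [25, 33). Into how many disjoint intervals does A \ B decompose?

Second set merges to [-8, 1), [17, 35).
A \ B = [-19, -14), [10, 17), [35, 42).
That is 3 disjoint pieces.

3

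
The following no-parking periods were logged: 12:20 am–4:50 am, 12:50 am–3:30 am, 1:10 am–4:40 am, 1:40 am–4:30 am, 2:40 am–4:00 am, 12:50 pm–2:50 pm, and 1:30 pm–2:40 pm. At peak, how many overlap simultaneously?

At 2:40 am, 5 of the intervals are simultaneously active.
No point has more.

5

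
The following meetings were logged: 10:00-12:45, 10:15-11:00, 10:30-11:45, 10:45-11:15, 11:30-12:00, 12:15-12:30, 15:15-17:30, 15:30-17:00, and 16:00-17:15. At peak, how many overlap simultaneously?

Sweep endpoints in order; track running count of active intervals.
Peak of 4 reached at 10:45.

4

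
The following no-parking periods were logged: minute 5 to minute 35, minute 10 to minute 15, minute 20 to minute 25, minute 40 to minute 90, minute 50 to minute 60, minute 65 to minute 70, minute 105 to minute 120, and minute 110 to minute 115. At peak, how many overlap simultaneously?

2

At minute 10, 2 of the intervals are simultaneously active.
No point has more.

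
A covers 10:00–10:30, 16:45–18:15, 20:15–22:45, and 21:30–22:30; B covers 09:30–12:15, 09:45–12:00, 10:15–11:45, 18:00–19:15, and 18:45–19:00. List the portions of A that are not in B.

Merge the first list: 10:00-10:30, 16:45-18:15, 20:15-22:45.
Merge the second list: 09:30-12:15, 18:00-19:15.
10:00-10:30: entirely removed.
16:45-18:15 \ B = 16:45-18:00.
20:15-22:45: nothing removed.

16:45-18:00, 20:15-22:45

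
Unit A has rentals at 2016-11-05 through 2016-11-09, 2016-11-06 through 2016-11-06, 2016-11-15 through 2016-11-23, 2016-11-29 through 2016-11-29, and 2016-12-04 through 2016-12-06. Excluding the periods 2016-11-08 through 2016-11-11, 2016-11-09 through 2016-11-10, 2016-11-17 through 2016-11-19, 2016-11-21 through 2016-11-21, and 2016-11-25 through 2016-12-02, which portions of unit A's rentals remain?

2016-11-05 through 2016-11-07, 2016-11-15 through 2016-11-16, 2016-11-20 through 2016-11-20, 2016-11-22 through 2016-11-23, 2016-12-04 through 2016-12-06

Merge the first list: 2016-11-05 through 2016-11-09, 2016-11-15 through 2016-11-23, 2016-11-29 through 2016-11-29, 2016-12-04 through 2016-12-06.
Merge the second list: 2016-11-08 through 2016-11-11, 2016-11-17 through 2016-11-19, 2016-11-21 through 2016-11-21, 2016-11-25 through 2016-12-02.
2016-11-05 through 2016-11-09 minus B → 2016-11-05 through 2016-11-07.
2016-11-15 through 2016-11-23 minus B → 2016-11-15 through 2016-11-16, 2016-11-20 through 2016-11-20, 2016-11-22 through 2016-11-23.
2016-11-29 through 2016-11-29: fully covered by B → removed.
2016-12-04 through 2016-12-06: no B overlap → unchanged.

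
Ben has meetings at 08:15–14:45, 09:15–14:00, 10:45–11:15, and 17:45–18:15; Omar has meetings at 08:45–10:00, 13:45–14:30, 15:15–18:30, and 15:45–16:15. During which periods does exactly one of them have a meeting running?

A, merged: 08:15–14:45, 17:45–18:15.
B, merged: 08:45–10:00, 13:45–14:30, 15:15–18:30.
A but not B: 08:15–08:45, 10:00–13:45, 14:30–14:45.
B but not A: 15:15–17:45, 18:15–18:30.
Combining gives A △ B.

08:15–08:45, 10:00–13:45, 14:30–14:45, 15:15–17:45, 18:15–18:30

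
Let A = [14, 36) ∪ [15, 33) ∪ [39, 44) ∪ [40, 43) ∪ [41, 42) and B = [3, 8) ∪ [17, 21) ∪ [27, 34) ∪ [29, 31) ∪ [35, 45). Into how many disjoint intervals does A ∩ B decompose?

Merge the first list: [14, 36), [39, 44).
Merge the second list: [3, 8), [17, 21), [27, 34), [35, 45).
A ∩ B = [17, 21), [27, 34), [35, 36), [39, 44).
That is 4 disjoint pieces.

4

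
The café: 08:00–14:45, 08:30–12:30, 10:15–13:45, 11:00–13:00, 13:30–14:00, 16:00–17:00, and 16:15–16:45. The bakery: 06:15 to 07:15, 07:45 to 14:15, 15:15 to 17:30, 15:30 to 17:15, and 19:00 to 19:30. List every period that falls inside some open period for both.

Merge the first list: 08:00–14:45, 16:00–17:00.
Merge the second list: 06:15–07:15, 07:45–14:15, 15:15–17:30, 19:00–19:30.
08:00–14:45 ∩ B → 08:00–14:15.
16:00–17:00 ∩ B → 16:00–17:00.

08:00–14:15, 16:00–17:00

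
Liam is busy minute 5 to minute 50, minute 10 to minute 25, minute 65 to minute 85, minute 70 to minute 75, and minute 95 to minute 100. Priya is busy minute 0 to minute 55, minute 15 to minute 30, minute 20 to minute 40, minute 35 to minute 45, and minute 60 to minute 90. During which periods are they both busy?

First set merges to minute 5 to minute 50, minute 65 to minute 85, minute 95 to minute 100.
Second set merges to minute 0 to minute 55, minute 60 to minute 90.
minute 5 to minute 50 overlaps B on minute 5 to minute 50.
minute 65 to minute 85 overlaps B on minute 65 to minute 85.
minute 95 to minute 100 falls entirely outside B.

minute 5 to minute 50, minute 65 to minute 85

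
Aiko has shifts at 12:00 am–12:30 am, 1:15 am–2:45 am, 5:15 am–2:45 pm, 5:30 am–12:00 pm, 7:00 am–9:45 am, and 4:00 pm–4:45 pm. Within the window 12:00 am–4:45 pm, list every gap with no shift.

12:30 am–1:15 am, 2:45 am–5:15 am, 2:45 pm–4:00 pm

After merging, the occupied span is 12:00 am–12:30 am, 1:15 am–2:45 am, 5:15 am–2:45 pm, 4:00 pm–4:45 pm.
Uncovered inside 12:00 am–4:45 pm: 12:30 am–1:15 am, 2:45 am–5:15 am, 2:45 pm–4:00 pm.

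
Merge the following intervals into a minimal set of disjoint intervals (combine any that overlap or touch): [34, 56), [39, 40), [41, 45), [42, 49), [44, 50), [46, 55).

[39, 40) overlaps/touches [34, 56) → extend to [34, 56).
[41, 45) overlaps/touches [34, 56) → extend to [34, 56).
[42, 49) overlaps/touches [34, 56) → extend to [34, 56).
[44, 50) overlaps/touches [34, 56) → extend to [34, 56).
[46, 55) overlaps/touches [34, 56) → extend to [34, 56).

[34, 56)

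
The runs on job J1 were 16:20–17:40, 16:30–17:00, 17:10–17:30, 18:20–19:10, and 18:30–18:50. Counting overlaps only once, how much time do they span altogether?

Merged: 16:20–17:40, 18:20–19:10.
Lengths: 1 h 20 min + 50 min = 2 h 10 min.

2 h 10 min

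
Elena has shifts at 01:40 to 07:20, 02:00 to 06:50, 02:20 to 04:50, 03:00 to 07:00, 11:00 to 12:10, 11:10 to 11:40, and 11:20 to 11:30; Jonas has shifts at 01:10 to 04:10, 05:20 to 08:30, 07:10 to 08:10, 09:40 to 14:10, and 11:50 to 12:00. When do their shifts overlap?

01:40-04:10, 05:20-07:20, 11:00-12:10

Merge the first list: 01:40-07:20, 11:00-12:10.
Merge the second list: 01:10-04:10, 05:20-08:30, 09:40-14:10.
01:40-07:20 meets the second set on 01:40-04:10, 05:20-07:20.
11:00-12:10 meets the second set on 11:00-12:10.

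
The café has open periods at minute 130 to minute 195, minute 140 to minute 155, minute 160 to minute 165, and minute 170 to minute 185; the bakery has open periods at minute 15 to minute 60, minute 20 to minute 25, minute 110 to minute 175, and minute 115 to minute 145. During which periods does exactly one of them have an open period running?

A, merged: minute 130 to minute 195.
B, merged: minute 15 to minute 60, minute 110 to minute 175.
A \ B = minute 175 to minute 195.
B \ A = minute 15 to minute 60, minute 110 to minute 130.
Union of the two gives the symmetric difference.

minute 15 to minute 60, minute 110 to minute 130, minute 175 to minute 195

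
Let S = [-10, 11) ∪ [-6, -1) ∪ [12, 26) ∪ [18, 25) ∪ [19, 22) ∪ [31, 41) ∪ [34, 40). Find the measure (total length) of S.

Merged: [-10, 11), [12, 26), [31, 41).
Lengths: 21 + 14 + 10 = 45.

45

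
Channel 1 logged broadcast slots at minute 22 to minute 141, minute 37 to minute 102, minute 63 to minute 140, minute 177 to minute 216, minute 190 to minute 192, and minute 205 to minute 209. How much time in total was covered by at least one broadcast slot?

Merged: minute 22 to minute 141, minute 177 to minute 216.
Lengths: 119 minutes + 39 minutes = 158 minutes.

158 minutes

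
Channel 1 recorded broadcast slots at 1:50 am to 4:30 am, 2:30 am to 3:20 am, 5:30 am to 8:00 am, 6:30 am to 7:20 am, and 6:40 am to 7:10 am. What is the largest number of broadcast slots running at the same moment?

3

Walk the sorted start/end points keeping a running depth.
The depth first hits 3 at 6:40 am.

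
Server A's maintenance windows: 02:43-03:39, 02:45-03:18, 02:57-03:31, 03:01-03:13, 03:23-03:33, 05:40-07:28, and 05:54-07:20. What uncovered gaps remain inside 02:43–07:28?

03:39–05:40

After merging, the occupied span is 02:43–03:39, 05:40–07:28.
Gaps within 02:43–07:28: 03:39–05:40.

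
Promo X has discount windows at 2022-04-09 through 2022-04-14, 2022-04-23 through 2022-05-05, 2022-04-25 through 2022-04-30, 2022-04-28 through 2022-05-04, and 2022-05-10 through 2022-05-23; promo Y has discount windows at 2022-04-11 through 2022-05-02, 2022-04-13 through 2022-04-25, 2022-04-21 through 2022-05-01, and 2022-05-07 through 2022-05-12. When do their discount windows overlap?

2022-04-11 through 2022-04-14, 2022-04-23 through 2022-05-02, 2022-05-10 through 2022-05-12

Merge the first list: 2022-04-09 through 2022-04-14, 2022-04-23 through 2022-05-05, 2022-05-10 through 2022-05-23.
Merge the second list: 2022-04-11 through 2022-05-02, 2022-05-07 through 2022-05-12.
2022-04-09 through 2022-04-14 ∩ B → 2022-04-11 through 2022-04-14.
2022-04-23 through 2022-05-05 ∩ B → 2022-04-23 through 2022-05-02.
2022-05-10 through 2022-05-23 ∩ B → 2022-05-10 through 2022-05-12.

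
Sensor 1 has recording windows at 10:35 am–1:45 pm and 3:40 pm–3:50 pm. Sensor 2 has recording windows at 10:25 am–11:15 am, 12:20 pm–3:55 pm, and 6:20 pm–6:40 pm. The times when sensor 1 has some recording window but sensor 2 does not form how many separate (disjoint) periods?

1

A \ B = 11:15 am–12:20 pm.
That is 1 disjoint piece.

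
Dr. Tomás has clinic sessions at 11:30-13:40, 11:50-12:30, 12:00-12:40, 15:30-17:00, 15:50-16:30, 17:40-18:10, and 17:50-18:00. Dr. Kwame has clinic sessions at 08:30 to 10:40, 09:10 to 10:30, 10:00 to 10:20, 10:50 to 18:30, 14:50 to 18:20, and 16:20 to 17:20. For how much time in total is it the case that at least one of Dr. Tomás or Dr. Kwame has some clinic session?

Merge the first list: 11:30–13:40, 15:30–17:00, 17:40–18:10.
Merge the second list: 08:30–10:40, 10:50–18:30.
A ∪ B = 08:30–10:40, 10:50–18:30.
Total: 2 h 10 min + 7 h 40 min = 9 h 50 min.

9 h 50 min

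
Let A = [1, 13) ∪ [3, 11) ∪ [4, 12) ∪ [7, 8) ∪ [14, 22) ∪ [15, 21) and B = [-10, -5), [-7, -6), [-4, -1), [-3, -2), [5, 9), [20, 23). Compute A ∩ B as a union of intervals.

[5, 9) ∪ [20, 22)

First set merges to [1, 13), [14, 22).
Second set merges to [-10, -5), [-4, -1), [5, 9), [20, 23).
[1, 13) overlaps B on [5, 9).
[14, 22) overlaps B on [20, 22).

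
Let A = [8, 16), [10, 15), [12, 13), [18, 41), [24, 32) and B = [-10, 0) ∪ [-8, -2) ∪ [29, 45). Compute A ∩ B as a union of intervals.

A, merged: [8, 16), [18, 41).
B, merged: [-10, 0), [29, 45).
[8, 16) falls entirely outside B.
[18, 41) overlaps B on [29, 41).

[29, 41)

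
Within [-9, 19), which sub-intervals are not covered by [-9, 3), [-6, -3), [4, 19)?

Covered (merged): [-9, 3), [4, 19).
Gaps within [-9, 19): [3, 4).

[3, 4)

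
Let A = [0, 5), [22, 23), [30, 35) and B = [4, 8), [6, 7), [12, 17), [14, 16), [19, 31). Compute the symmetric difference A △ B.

Merge the second list: [4, 8), [12, 17), [19, 31).
A but not B: [0, 4), [31, 35).
B but not A: [5, 8), [12, 17), [19, 22), [23, 30).
Combining gives A △ B.

[0, 4) ∪ [5, 8) ∪ [12, 17) ∪ [19, 22) ∪ [23, 30) ∪ [31, 35)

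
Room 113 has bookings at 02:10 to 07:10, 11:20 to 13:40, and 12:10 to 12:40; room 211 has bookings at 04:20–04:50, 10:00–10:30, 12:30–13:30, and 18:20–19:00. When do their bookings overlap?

04:20-04:50, 12:30-13:30

First set merges to 02:10-07:10, 11:20-13:40.
02:10-07:10 ∩ B → 04:20-04:50.
11:20-13:40 ∩ B → 12:30-13:30.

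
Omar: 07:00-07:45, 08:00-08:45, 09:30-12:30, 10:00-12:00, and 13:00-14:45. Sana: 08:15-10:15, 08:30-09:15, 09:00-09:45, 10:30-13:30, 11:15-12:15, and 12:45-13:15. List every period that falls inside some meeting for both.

A, merged: 07:00–07:45, 08:00–08:45, 09:30–12:30, 13:00–14:45.
B, merged: 08:15–10:15, 10:30–13:30.
07:00–07:45 meets no B interval.
08:00–08:45 ∩ B → 08:15–08:45.
09:30–12:30 ∩ B → 09:30–10:15, 10:30–12:30.
13:00–14:45 ∩ B → 13:00–13:30.

08:15–08:45, 09:30–10:15, 10:30–12:30, 13:00–13:30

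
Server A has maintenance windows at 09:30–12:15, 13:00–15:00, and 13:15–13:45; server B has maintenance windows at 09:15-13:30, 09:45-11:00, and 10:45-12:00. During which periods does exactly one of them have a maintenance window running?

First set merges to 09:30-12:15, 13:00-15:00.
Second set merges to 09:15-13:30.
A \ B = 13:30-15:00.
B \ A = 09:15-09:30, 12:15-13:00.
Union of the two gives the symmetric difference.

09:15-09:30, 12:15-13:00, 13:30-15:00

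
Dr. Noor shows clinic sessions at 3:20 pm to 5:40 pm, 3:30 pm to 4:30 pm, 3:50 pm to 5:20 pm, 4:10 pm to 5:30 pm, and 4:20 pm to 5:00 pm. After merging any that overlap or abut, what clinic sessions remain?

3:30 pm–4:30 pm overlaps/touches 3:20 pm–5:40 pm → extend to 3:20 pm–5:40 pm.
3:50 pm–5:20 pm overlaps/touches 3:20 pm–5:40 pm → extend to 3:20 pm–5:40 pm.
4:10 pm–5:30 pm overlaps/touches 3:20 pm–5:40 pm → extend to 3:20 pm–5:40 pm.
4:20 pm–5:00 pm overlaps/touches 3:20 pm–5:40 pm → extend to 3:20 pm–5:40 pm.

3:20 pm–5:40 pm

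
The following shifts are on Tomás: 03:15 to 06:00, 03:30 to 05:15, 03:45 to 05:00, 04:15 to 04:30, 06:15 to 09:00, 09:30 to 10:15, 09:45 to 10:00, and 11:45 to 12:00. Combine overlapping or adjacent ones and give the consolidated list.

03:30–05:15 overlaps/touches 03:15–06:00 → extend to 03:15–06:00.
03:45–05:00 overlaps/touches 03:15–06:00 → extend to 03:15–06:00.
04:15–04:30 overlaps/touches 03:15–06:00 → extend to 03:15–06:00.
06:15–09:00 is disjoint → start new block.
09:30–10:15 is disjoint → start new block.
09:45–10:00 overlaps/touches 09:30–10:15 → extend to 09:30–10:15.
11:45–12:00 is disjoint → start new block.

03:15–06:00, 06:15–09:00, 09:30–10:15, 11:45–12:00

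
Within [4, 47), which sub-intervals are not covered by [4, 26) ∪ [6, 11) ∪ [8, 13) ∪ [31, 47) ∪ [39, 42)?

The merged coverage is [4, 26), [31, 47).
Uncovered inside [4, 47): [26, 31).

[26, 31)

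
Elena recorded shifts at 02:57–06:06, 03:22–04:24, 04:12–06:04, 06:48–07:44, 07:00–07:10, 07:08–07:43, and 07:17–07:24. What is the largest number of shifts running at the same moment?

Walk the sorted start/end points keeping a running depth.
The depth first hits 3 at 04:12.

3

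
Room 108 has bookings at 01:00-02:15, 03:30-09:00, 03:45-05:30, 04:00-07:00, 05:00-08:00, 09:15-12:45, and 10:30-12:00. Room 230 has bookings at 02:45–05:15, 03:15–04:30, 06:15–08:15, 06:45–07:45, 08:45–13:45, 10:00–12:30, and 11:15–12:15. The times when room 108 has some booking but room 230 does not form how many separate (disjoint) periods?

A, merged: 01:00–02:15, 03:30–09:00, 09:15–12:45.
B, merged: 02:45–05:15, 06:15–08:15, 08:45–13:45.
A \ B = 01:00–02:15, 05:15–06:15, 08:15–08:45.
That is 3 disjoint pieces.

3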